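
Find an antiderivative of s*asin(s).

s**2*asin(s)/2 + s*sqrt(-s**2 + 1)/4 - asin(s)/4 + C

Use integration by parts with u = arcsin(s), dv = s ds.
Then du = 1/sqrt(-s**2 + 1) ds.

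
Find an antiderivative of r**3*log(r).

r**4*log(r)/4 - r**4/16 + C

Use integration by parts with u = log(r), dv = r**3 dr.
Then du = 1/r dr and v = r**4/4.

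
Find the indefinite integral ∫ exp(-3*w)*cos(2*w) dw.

Let I denote the integral. Integrate by parts with u = cos(2*w), dv = exp(-3*w) dw, so v = -exp(-3*w)/3: I = -exp(-3*w)*cos(2*w)/3 − (2/3)·∫ exp(-3*w)*sin(2*w) dw.
Apply parts again with u = sin(2*w), dv = exp(-3*w) dw: ∫ exp(-3*w)*sin(2*w) dw = -exp(-3*w)*sin(2*w)/3 + (2/3)·I. Substituting back brings back I: I = 2*exp(-3*w)*sin(2*w)/9 - exp(-3*w)*cos(2*w)/3 − (4/9)·I.
Solving for I: (1 + 4/9)·I equals the remaining terms, so I = (9/13)·(2*exp(-3*w)*sin(2*w)/9 - exp(-3*w)*cos(2*w)/3).

2*exp(-3*w)*sin(2*w)/13 - 3*exp(-3*w)*cos(2*w)/13 + C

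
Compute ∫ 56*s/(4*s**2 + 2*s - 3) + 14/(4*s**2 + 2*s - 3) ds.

7*log(4*s**2 + 2*s - 3) + C

Let u = 4*s**2 + 2*s - 3, so du = (8*s + 2) ds.
Rewriting, the integral becomes 7·∫ 1/u du = 7·log(u).
Substituting back, u = 4*s**2 + 2*s - 3.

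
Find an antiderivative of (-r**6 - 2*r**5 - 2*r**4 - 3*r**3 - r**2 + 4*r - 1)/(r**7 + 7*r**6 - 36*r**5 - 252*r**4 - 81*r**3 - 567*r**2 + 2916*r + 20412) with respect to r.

-65461*log(r - 6)/189540 + 182*log(r - 3)/3645 - 173*log(r + 3)/5832 + 33109*log(r + 6)/14580 - 43943*log(r + 7)/15080 - 373*log(r**2 + 9)/23490 + 1423*atan(r/3)/70470 + C

Factor the denominator: (r - 6)*(r - 3)*(r + 3)*(r + 6)*(r + 7)*(r**2 + 9).
Partial-fraction decomposition: -(746*r - 1423)/(23490*(r**2 + 9)) - 43943/(15080*(r + 7)) + 33109/(14580*(r + 6)) - 173/(5832*(r + 3)) + 182/(3645*(r - 3)) - 65461/(189540*(r - 6)).
Integrate each term; A/(r−a) gives A·log|r−a|; the (Br+D)/(r²+p²) term gives a log and an atan.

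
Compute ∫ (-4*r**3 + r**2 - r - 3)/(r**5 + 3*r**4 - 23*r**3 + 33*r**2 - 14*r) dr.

3*log(r)/14 - 11*log(r - 2)/6 + 81*log(r - 1)/64 + 475*log(r + 7)/1344 - 7/(8*r - 8) + C

Factor the denominator: r*(r - 2)*(r - 1)**2*(r + 7).
Partial-fraction decomposition: 475/(1344*(r + 7)) + 81/(64*(r - 1)) + 7/(8*(r - 1)**2) - 11/(6*(r - 2)) + 3/(14*r).
Integrate each term; A/(r−a) gives A·log|r−a|; A/(r−a)² gives −A/(r−a).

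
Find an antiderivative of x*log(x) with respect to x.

x**2*log(x)/2 - x**2/4 + C

Use integration by parts with u = log(x), dv = x dx.
Then du = 1/x dx and v = x**2/2.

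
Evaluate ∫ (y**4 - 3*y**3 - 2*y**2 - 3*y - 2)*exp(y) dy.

(y**4 - 7*y**3 + 19*y**2 - 41*y + 39)*exp(y) + C

Use integration by parts with u = y**4 - 3*y**3 - 2*y**2 - 3*y - 2, dv = exp(y) dy, so v = exp(y).
Apply parts 4 times (tabular method): alternate signs, differentiate u down to 0, integrate dv up.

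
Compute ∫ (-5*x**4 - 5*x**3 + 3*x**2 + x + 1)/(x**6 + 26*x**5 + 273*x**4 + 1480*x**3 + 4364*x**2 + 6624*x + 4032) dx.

Factor the denominator: (x + 2)*(x + 3)*(x + 4)**2*(x + 6)*(x + 7).
Partial-fraction decomposition: 3383/(60*(x + 7)) - 5297/(48*(x + 6)) + 407/(12*(x + 4)) - 305/(4*(x + 4)**2) + 245/(12*(x + 3)) - 29/(80*(x + 2)).
Integrate each term; A/(x−a) gives A·log|x−a|; A/(x−a)² gives −A/(x−a).

-29*log(x + 2)/80 + 245*log(x + 3)/12 + 407*log(x + 4)/12 - 5297*log(x + 6)/48 + 3383*log(x + 7)/60 + 305/(4*x + 16) + C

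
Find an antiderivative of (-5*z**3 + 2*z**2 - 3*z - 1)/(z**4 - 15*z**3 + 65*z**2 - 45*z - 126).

-1639*log(z - 7)/32 + 1027*log(z - 6)/21 - 127*log(z - 3)/48 - 9*log(z + 1)/224 + C

Factor the denominator: (z - 7)*(z - 6)*(z - 3)*(z + 1).
Partial-fraction decomposition: -9/(224*(z + 1)) - 127/(48*(z - 3)) + 1027/(21*(z - 6)) - 1639/(32*(z - 7)).
Integrate each term: A/(z−a) contributes A·log|z−a|.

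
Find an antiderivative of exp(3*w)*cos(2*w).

2*exp(3*w)*sin(2*w)/13 + 3*exp(3*w)*cos(2*w)/13 + C

Let I denote the integral. Integrate by parts with u = cos(2*w), dv = exp(3*w) dw, so v = exp(3*w)/3: I = exp(3*w)*cos(2*w)/3 + (2/3)·∫ exp(3*w)*sin(2*w) dw.
Apply parts again with u = sin(2*w), dv = exp(3*w) dw: ∫ exp(3*w)*sin(2*w) dw = exp(3*w)*sin(2*w)/3 − (2/3)·I. Substituting back brings back I: I = 2*exp(3*w)*sin(2*w)/9 + exp(3*w)*cos(2*w)/3 − (4/9)·I.
Solving for I: (1 + 4/9)·I equals the remaining terms, so I = (9/13)·(2*exp(3*w)*sin(2*w)/9 + exp(3*w)*cos(2*w)/3).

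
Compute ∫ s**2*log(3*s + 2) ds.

Use integration by parts with u = log(3*s + 2), dv = s**2 ds.
Then du = 3/(3*s + 2) ds and v = s**3/3.

s**3*log(3*s + 2)/3 - s**3/9 + s**2/9 - 4*s/27 + 8*log(3*s + 2)/81 + C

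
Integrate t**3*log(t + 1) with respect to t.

t**4*log(t + 1)/4 - t**4/16 + t**3/12 - t**2/8 + t/4 - log(t + 1)/4 + C

Use integration by parts with u = log(t + 1), dv = t**3 dt.
Then du = 1/(t + 1) dt and v = t**4/4.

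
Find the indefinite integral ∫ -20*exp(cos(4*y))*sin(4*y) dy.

5*exp(cos(4*y)) + C

Let u = cos(4*y), so du = (-4*sin(4*y)) dy.
Rewriting, the integral becomes 5·∫ e^u du = 5·e^u.
Substituting back, u = cos(4*y).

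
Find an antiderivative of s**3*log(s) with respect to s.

Use integration by parts with u = log(s), dv = s**3 ds.
Then du = 1/s ds and v = s**4/4.

s**4*log(s)/4 - s**4/16 + C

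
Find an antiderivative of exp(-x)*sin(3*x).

-exp(-x)*sin(3*x)/10 - 3*exp(-x)*cos(3*x)/10 + C

Let I denote the integral. Integrate by parts with u = sin(3*x), dv = exp(-x) dx, so v = -exp(-x): I = -exp(-x)*sin(3*x) + 3·∫ exp(-x)*cos(3*x) dx.
Apply parts again with u = cos(3*x), dv = exp(-x) dx: ∫ exp(-x)*cos(3*x) dx = -exp(-x)*cos(3*x) − 3·I. Substituting back brings back I: I = -exp(-x)*sin(3*x) - 3*exp(-x)*cos(3*x) − 9·I.
Solving for I: (1 + 9)·I equals the remaining terms, so I = (1/10)·(-exp(-x)*sin(3*x) - 3*exp(-x)*cos(3*x)).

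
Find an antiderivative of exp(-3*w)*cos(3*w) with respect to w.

exp(-3*w)*sin(3*w)/6 - exp(-3*w)*cos(3*w)/6 + C

Let I denote the integral. Integrate by parts with u = cos(3*w), dv = exp(-3*w) dw, so v = -exp(-3*w)/3: I = -exp(-3*w)*cos(3*w)/3 − ∫ exp(-3*w)*sin(3*w) dw.
Apply parts again with u = sin(3*w), dv = exp(-3*w) dw: ∫ exp(-3*w)*sin(3*w) dw = -exp(-3*w)*sin(3*w)/3 + I. Substituting back brings back I: I = exp(-3*w)*sin(3*w)/3 - exp(-3*w)*cos(3*w)/3 − I.
Solving for I: (1 + 1)·I equals the remaining terms, so I = (1/2)·(exp(-3*w)*sin(3*w)/3 - exp(-3*w)*cos(3*w)/3).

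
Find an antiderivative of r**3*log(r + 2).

r**4*log(r + 2)/4 - r**4/16 + r**3/6 - r**2/2 + 2*r - 4*log(r + 2) + C

Use integration by parts with u = log(r + 2), dv = r**3 dr.
Then du = 1/(r + 2) dr and v = r**4/4.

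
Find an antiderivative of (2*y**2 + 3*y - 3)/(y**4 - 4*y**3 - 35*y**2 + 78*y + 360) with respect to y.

Factor the denominator: (y - 6)*(y - 5)*(y + 3)*(y + 4).
Partial-fraction decomposition: -17/(90*(y + 4)) + 1/(12*(y + 3)) - 31/(36*(y - 5)) + 29/(30*(y - 6)).
Integrate each term: A/(y−a) contributes A·log|y−a|.

29*log(y - 6)/30 - 31*log(y - 5)/36 + log(y + 3)/12 - 17*log(y + 4)/90 + C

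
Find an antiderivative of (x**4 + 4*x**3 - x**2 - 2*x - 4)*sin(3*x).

Use integration by parts with u = x**4 + 4*x**3 - x**2 - 2*x - 4, dv = sin(3*x) dx, so v = -cos(3*x)/3.
Apply parts 4 times (tabular method): alternate signs, differentiate u down to 0, integrate dv up.

-x**4*cos(3*x)/3 + 4*x**3*sin(3*x)/9 - 4*x**3*cos(3*x)/3 + 4*x**2*sin(3*x)/3 + 7*x**2*cos(3*x)/9 - 14*x*sin(3*x)/27 + 14*x*cos(3*x)/9 - 14*sin(3*x)/27 + 94*cos(3*x)/81 + C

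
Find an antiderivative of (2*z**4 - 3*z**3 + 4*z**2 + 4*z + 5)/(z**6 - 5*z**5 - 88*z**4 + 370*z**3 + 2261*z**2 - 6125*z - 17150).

Factor the denominator: (z - 7)**2*(z - 5)*(z + 2)*(z + 5)*(z + 7).
Partial-fraction decomposition: -1501/(5880*(z + 7)) + 19/(96*(z + 5)) - 23/(2835*(z + 2)) + 25/(84*(z - 5)) - 29485/(127008*(z - 7)) + 667/(504*(z - 7)**2).
Integrate each term; A/(z−a) gives A·log|z−a|; A/(z−a)² gives −A/(z−a).

-29485*log(z - 7)/127008 + 25*log(z - 5)/84 - 23*log(z + 2)/2835 + 19*log(z + 5)/96 - 1501*log(z + 7)/5880 - 667/(504*z - 3528) + C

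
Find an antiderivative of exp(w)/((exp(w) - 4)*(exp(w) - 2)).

Let u = e^w, du = e^w dw.
The integral becomes ∫ du/((u-4)(u-2)); decompose into partial fractions.

log(exp(w) - 4)/2 - log(exp(w) - 2)/2 + C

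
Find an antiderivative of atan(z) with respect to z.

Use integration by parts with u = arctan(z), dv = dz.
Then du = 1/(z**2 + 1) dz.

z*atan(z) - log(z**2 + 1)/2 + C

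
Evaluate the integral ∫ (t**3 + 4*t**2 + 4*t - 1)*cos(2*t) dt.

Use integration by parts with u = t**3 + 4*t**2 + 4*t - 1, dv = cos(2*t) dt, so v = sin(2*t)/2.
Apply parts 3 times (tabular method): alternate signs, differentiate u down to 0, integrate dv up.

t**3*sin(2*t)/2 + 2*t**2*sin(2*t) + 3*t**2*cos(2*t)/4 + 5*t*sin(2*t)/4 + 2*t*cos(2*t) - 3*sin(2*t)/2 + 5*cos(2*t)/8 + C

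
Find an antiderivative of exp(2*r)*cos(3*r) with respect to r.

Let I denote the integral. Integrate by parts with u = cos(3*r), dv = exp(2*r) dr, so v = exp(2*r)/2: I = exp(2*r)*cos(3*r)/2 + (3/2)·∫ exp(2*r)*sin(3*r) dr.
Apply parts again with u = sin(3*r), dv = exp(2*r) dr: ∫ exp(2*r)*sin(3*r) dr = exp(2*r)*sin(3*r)/2 − (3/2)·I. Substituting back brings back I: I = 3*exp(2*r)*sin(3*r)/4 + exp(2*r)*cos(3*r)/2 − (9/4)·I.
Solving for I: (1 + 9/4)·I equals the remaining terms, so I = (4/13)·(3*exp(2*r)*sin(3*r)/4 + exp(2*r)*cos(3*r)/2).

3*exp(2*r)*sin(3*r)/13 + 2*exp(2*r)*cos(3*r)/13 + C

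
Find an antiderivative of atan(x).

Use integration by parts with u = arctan(x), dv = dx.
Then du = 1/(x**2 + 1) dx.

x*atan(x) - log(x**2 + 1)/2 + C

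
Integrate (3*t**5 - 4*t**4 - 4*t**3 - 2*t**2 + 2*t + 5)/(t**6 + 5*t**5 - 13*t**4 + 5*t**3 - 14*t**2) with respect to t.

Factor the denominator: t**2*(t - 2)*(t + 7)*(t**2 + 1).
Partial-fraction decomposition: 3*t/(5*(t**2 + 1)) + 5876/(2205*(t + 7)) + 1/(180*(t - 2)) - 53/(196*t) - 5/(14*t**2).
Integrate each term; A/(t−a) gives A·log|t−a|; the (Bt+D)/(t²+p²) term gives a log and an atan.

-53*log(t)/196 + log(t - 2)/180 + 5876*log(t + 7)/2205 + 3*log(t**2 + 1)/10 + 5/(14*t) + C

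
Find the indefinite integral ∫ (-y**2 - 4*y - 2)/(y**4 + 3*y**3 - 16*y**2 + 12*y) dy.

-log(y)/6 - 7*log(y - 2)/8 + log(y - 1) + log(y + 6)/24 + C

Factor the denominator: y*(y - 2)*(y - 1)*(y + 6).
Partial-fraction decomposition: 1/(24*(y + 6)) + 1/(y - 1) - 7/(8*(y - 2)) - 1/(6*y).
Integrate each term: A/(y−a) contributes A·log|y−a|.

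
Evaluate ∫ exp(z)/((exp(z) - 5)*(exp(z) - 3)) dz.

log(exp(z) - 5)/2 - log(exp(z) - 3)/2 + C

Let u = e^z, du = e^z dz.
The integral becomes ∫ du/((u-3)(u-5)); decompose into partial fractions.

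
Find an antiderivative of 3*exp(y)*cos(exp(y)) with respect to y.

3*sin(exp(y)) + C

Let u = exp(y), so du = (exp(y)) dy.
Rewriting, the integral becomes 3·∫ cos(u) du = 3·sin(u).
Substituting back, u = exp(y).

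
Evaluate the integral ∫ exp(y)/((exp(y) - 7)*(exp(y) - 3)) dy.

log(exp(y) - 7)/4 - log(exp(y) - 3)/4 + C

Let u = e^y, du = e^y dy.
The integral becomes ∫ du/((u-7)(u-3)); decompose into partial fractions.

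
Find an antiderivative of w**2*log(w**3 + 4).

w**3*log(w**3 + 4)/3 - w**3/3 + 4*log(w**3 + 4)/3 + C

Let u = w**3 + 4, so du = (3*w**2) dw.
The integral becomes (1/3)·∫ log(u) du; integrate by parts with u′=log(u), dv′=du.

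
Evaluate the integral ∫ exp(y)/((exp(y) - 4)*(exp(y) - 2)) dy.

Let u = e^y, du = e^y dy.
The integral becomes ∫ du/((u-2)(u-4)); decompose into partial fractions.

log(exp(y) - 4)/2 - log(exp(y) - 2)/2 + C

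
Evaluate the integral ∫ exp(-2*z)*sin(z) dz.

-2*exp(-2*z)*sin(z)/5 - exp(-2*z)*cos(z)/5 + C

Let I denote the integral. Integrate by parts with u = sin(z), dv = exp(-2*z) dz, so v = -exp(-2*z)/2: I = -exp(-2*z)*sin(z)/2 + (1/2)·∫ exp(-2*z)*cos(z) dz.
Apply parts again with u = cos(z), dv = exp(-2*z) dz: ∫ exp(-2*z)*cos(z) dz = -exp(-2*z)*cos(z)/2 − (1/2)·I. Substituting back brings back I: I = -exp(-2*z)*sin(z)/2 - exp(-2*z)*cos(z)/4 − (1/4)·I.
Solving for I: (1 + 1/4)·I equals the remaining terms, so I = (4/5)·(-exp(-2*z)*sin(z)/2 - exp(-2*z)*cos(z)/4).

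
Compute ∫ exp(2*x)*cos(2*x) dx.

Let I denote the integral. Integrate by parts with u = cos(2*x), dv = exp(2*x) dx, so v = exp(2*x)/2: I = exp(2*x)*cos(2*x)/2 + ∫ exp(2*x)*sin(2*x) dx.
Apply parts again with u = sin(2*x), dv = exp(2*x) dx: ∫ exp(2*x)*sin(2*x) dx = exp(2*x)*sin(2*x)/2 − I. Substituting back brings back I: I = exp(2*x)*sin(2*x)/2 + exp(2*x)*cos(2*x)/2 − I.
Solving for I: (1 + 1)·I equals the remaining terms, so I = (1/2)·(exp(2*x)*sin(2*x)/2 + exp(2*x)*cos(2*x)/2).

exp(2*x)*sin(2*x)/4 + exp(2*x)*cos(2*x)/4 + C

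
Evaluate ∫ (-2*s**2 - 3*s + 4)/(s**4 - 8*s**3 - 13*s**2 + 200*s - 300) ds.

Factor the denominator: (s - 6)*(s - 5)*(s - 2)*(s + 5).
Partial-fraction decomposition: 31/(770*(s + 5)) - 5/(42*(s - 2)) + 61/(30*(s - 5)) - 43/(22*(s - 6)).
Integrate each term: A/(s−a) contributes A·log|s−a|.

-43*log(s - 6)/22 + 61*log(s - 5)/30 - 5*log(s - 2)/42 + 31*log(s + 5)/770 + C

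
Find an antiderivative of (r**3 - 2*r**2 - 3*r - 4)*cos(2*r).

Use integration by parts with u = r**3 - 2*r**2 - 3*r - 4, dv = cos(2*r) dr, so v = sin(2*r)/2.
Apply parts 3 times (tabular method): alternate signs, differentiate u down to 0, integrate dv up.

r**3*sin(2*r)/2 - r**2*sin(2*r) + 3*r**2*cos(2*r)/4 - 9*r*sin(2*r)/4 - r*cos(2*r) - 3*sin(2*r)/2 - 9*cos(2*r)/8 + C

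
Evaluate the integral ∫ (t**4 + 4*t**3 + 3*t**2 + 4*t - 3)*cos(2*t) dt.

Use integration by parts with u = t**4 + 4*t**3 + 3*t**2 + 4*t - 3, dv = cos(2*t) dt, so v = sin(2*t)/2.
Apply parts 4 times (tabular method): alternate signs, differentiate u down to 0, integrate dv up.

t**4*sin(2*t)/2 + 2*t**3*sin(2*t) + t**3*cos(2*t) + 3*t**2*cos(2*t) - t*sin(2*t) - 3*sin(2*t)/2 - cos(2*t)/2 + C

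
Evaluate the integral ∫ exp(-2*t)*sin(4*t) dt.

-exp(-2*t)*sin(4*t)/10 - exp(-2*t)*cos(4*t)/5 + C

Let I denote the integral. Integrate by parts with u = sin(4*t), dv = exp(-2*t) dt, so v = -exp(-2*t)/2: I = -exp(-2*t)*sin(4*t)/2 + 2·∫ exp(-2*t)*cos(4*t) dt.
Apply parts again with u = cos(4*t), dv = exp(-2*t) dt: ∫ exp(-2*t)*cos(4*t) dt = -exp(-2*t)*cos(4*t)/2 − 2·I. Substituting back brings back I: I = -exp(-2*t)*sin(4*t)/2 - exp(-2*t)*cos(4*t) − 4·I.
Solving for I: (1 + 4)·I equals the remaining terms, so I = (1/5)·(-exp(-2*t)*sin(4*t)/2 - exp(-2*t)*cos(4*t)).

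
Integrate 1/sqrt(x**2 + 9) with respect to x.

Substitute x = 3·tan(θ), so dx = 3·sec(θ)^2 dθ and the radical becomes sqrt(x**2 + 9) = 3·sec(θ) by the Pythagorean identity.
Integrate the resulting trig expression in θ, then back-substitute tan(θ) = x/3, sec(θ) = sqrt(x**2 + 9)/3 (absorbing any constant into C).

log(x + sqrt(x**2 + 9)) + C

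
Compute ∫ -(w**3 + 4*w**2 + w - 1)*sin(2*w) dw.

Use integration by parts with u = w**3 + 4*w**2 + w - 1, dv = -sin(2*w) dw, so v = cos(2*w)/2.
Apply parts 3 times (tabular method): alternate signs, differentiate u down to 0, integrate dv up.

w**3*cos(2*w)/2 - 3*w**2*sin(2*w)/4 + 2*w**2*cos(2*w) - 2*w*sin(2*w) - w*cos(2*w)/4 + sin(2*w)/8 - 3*cos(2*w)/2 + C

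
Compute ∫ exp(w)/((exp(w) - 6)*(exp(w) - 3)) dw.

log(exp(w) - 6)/3 - log(exp(w) - 3)/3 + C

Let u = e^w, du = e^w dw.
The integral becomes ∫ du/((u-3)(u-6)); decompose into partial fractions.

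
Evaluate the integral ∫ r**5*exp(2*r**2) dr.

(2*r**4 - 2*r**2 + 1)*exp(2*r**2)/8 + C

Let u = r², du = 2r dr; rewrite as (1/2)∫ u^2·exp(2u) du.
Now integrate by parts 2 times.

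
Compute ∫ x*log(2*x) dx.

x**2*(log(x) + log(2))/2 - x**2/4 + C

Use integration by parts with u = log(2*x), dv = x dx.
Then du = 1/x dx and v = x**2/2.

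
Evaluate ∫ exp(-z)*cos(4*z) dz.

4*exp(-z)*sin(4*z)/17 - exp(-z)*cos(4*z)/17 + C

Let I denote the integral. Integrate by parts with u = cos(4*z), dv = exp(-z) dz, so v = -exp(-z): I = -exp(-z)*cos(4*z) − 4·∫ exp(-z)*sin(4*z) dz.
Apply parts again with u = sin(4*z), dv = exp(-z) dz: ∫ exp(-z)*sin(4*z) dz = -exp(-z)*sin(4*z) + 4·I. Substituting back brings back I: I = 4*exp(-z)*sin(4*z) - exp(-z)*cos(4*z) − 16·I.
Solving for I: (1 + 16)·I equals the remaining terms, so I = (1/17)·(4*exp(-z)*sin(4*z) - exp(-z)*cos(4*z)).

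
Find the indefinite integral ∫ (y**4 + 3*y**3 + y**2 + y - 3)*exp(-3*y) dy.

(-27*y**4 - 117*y**3 - 144*y**2 - 123*y + 40)*exp(-3*y)/81 + C

Use integration by parts with u = y**4 + 3*y**3 + y**2 + y - 3, dv = exp(-3*y) dy, so v = -exp(-3*y)/3.
Apply parts 4 times (tabular method): alternate signs, differentiate u down to 0, integrate dv up.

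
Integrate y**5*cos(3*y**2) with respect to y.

y**4*sin(3*y**2)/6 + y**2*cos(3*y**2)/9 - sin(3*y**2)/27 + C

Let u = y², du = 2y dy; rewrite as (1/2)∫ u^2·cos(3u) du.
Now integrate by parts 2 times.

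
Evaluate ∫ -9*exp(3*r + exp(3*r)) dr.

-3*exp(exp(3*r)) + C

Let u = exp(3*r), so du = (3*exp(3*r)) dr.
Rewriting, the integral becomes -3·∫ e^u du = -3·e^u.
Substituting back, u = exp(3*r).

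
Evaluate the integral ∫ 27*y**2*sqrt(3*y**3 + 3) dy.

2*(3*y**3 + 3)**(3/2) + C

Let u = 3*y**3 + 3, so du = (9*y**2) dy.
Rewriting, the integral becomes 3·∫ √u du = 3·(2/3)u^(3/2).
Substituting back, u = 3*y**3 + 3.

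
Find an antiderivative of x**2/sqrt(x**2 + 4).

Substitute x = 2·tan(θ), so dx = 2·sec(θ)^2 dθ and the radical becomes sqrt(x**2 + 4) = 2·sec(θ) by the Pythagorean identity.
Integrate the resulting trig expression in θ, then back-substitute tan(θ) = x/2, sec(θ) = sqrt(x**2 + 4)/2 (absorbing any constant into C).

x*sqrt(x**2 + 4)/2 - 2*log(x + sqrt(x**2 + 4)) + C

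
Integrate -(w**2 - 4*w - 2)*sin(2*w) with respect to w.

Use integration by parts with u = w**2 - 4*w - 2, dv = -sin(2*w) dw, so v = cos(2*w)/2.
Apply parts 2 times (tabular method): alternate signs, differentiate u down to 0, integrate dv up.

w**2*cos(2*w)/2 - w*sin(2*w)/2 - 2*w*cos(2*w) + sin(2*w) - 5*cos(2*w)/4 + C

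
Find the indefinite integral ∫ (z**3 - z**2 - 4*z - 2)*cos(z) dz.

z**3*sin(z) - z**2*sin(z) + 3*z**2*cos(z) - 10*z*sin(z) - 2*z*cos(z) - 10*cos(z) + C

Use integration by parts with u = z**3 - z**2 - 4*z - 2, dv = cos(z) dz, so v = sin(z).
Apply parts 3 times (tabular method): alternate signs, differentiate u down to 0, integrate dv up.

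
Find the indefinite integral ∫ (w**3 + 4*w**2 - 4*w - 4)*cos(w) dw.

w**3*sin(w) + 4*w**2*sin(w) + 3*w**2*cos(w) - 10*w*sin(w) + 8*w*cos(w) - 12*sin(w) - 10*cos(w) + C

Use integration by parts with u = w**3 + 4*w**2 - 4*w - 4, dv = cos(w) dw, so v = sin(w).
Apply parts 3 times (tabular method): alternate signs, differentiate u down to 0, integrate dv up.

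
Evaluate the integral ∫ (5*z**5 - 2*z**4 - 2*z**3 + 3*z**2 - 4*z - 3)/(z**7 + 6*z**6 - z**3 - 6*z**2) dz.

Factor the denominator: z**2*(z - 1)*(z + 1)*(z + 6)*(z**2 + 1).
Partial-fraction decomposition: (26*z - 45)/(74*(z**2 + 1)) - 13637/(15540*(z + 6)) + 1/(20*(z + 1)) - 3/(28*(z - 1)) + 7/(12*z) + 1/(2*z**2).
Integrate each term; A/(z−a) gives A·log|z−a|; the (Bz+D)/(z²+p²) term gives a log and an atan.

7*log(z)/12 - 3*log(z - 1)/28 + log(z + 1)/20 - 13637*log(z + 6)/15540 + 13*log(z**2 + 1)/74 - 45*atan(z)/74 - 1/(2*z) + C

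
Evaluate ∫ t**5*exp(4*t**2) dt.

(8*t**4 - 4*t**2 + 1)*exp(4*t**2)/64 + C

Let u = t², du = 2t dt; rewrite as (1/2)∫ u^2·exp(4u) du.
Now integrate by parts 2 times.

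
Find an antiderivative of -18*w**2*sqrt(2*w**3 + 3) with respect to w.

Let u = 2*w**3 + 3, so du = (6*w**2) dw.
Rewriting, the integral becomes -3·∫ √u du = -3·(2/3)u^(3/2).
Substituting back, u = 2*w**3 + 3.

-2*(2*w**3 + 3)**(3/2) + C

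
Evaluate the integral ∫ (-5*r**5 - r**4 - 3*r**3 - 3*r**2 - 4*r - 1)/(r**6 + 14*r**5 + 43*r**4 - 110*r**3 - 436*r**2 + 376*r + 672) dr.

Factor the denominator: (r - 2)**2*(r + 1)*(r + 4)*(r + 6)*(r + 7).
Partial-fraction decomposition: -82543/(1458*(r + 7)) + 38147/(640*(r + 6)) - 5023/(648*(r + 4)) + 7/(810*(r + 1)) - 23135/(93312*(r - 2)) - 221/(1296*(r - 2)**2).
Integrate each term; A/(r−a) gives A·log|r−a|; A/(r−a)² gives −A/(r−a).

-23135*log(r - 2)/93312 + 7*log(r + 1)/810 - 5023*log(r + 4)/648 + 38147*log(r + 6)/640 - 82543*log(r + 7)/1458 + 221/(1296*r - 2592) + C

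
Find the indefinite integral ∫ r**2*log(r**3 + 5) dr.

r**3*log(r**3 + 5)/3 - r**3/3 + 5*log(r**3 + 5)/3 + C

Let u = r**3 + 5, so du = (3*r**2) dr.
The integral becomes (1/3)·∫ log(u) du; integrate by parts with u′=log(u), dv′=du.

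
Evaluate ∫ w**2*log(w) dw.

w**3*log(w)/3 - w**3/9 + C

Use integration by parts with u = log(w), dv = w**2 dw.
Then du = 1/w dw and v = w**3/3.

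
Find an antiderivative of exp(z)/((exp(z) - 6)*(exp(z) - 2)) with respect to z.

Let u = e^z, du = e^z dz.
The integral becomes ∫ du/((u-6)(u-2)); decompose into partial fractions.

log(exp(z) - 6)/4 - log(exp(z) - 2)/4 + C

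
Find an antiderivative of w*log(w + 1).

w**2*log(w + 1)/2 - w**2/4 + w/2 - log(w + 1)/2 + C

Use integration by parts with u = log(w + 1), dv = w dw.
Then du = 1/(w + 1) dw and v = w**2/2.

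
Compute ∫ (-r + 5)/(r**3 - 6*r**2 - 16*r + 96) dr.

-log(r - 6)/20 - log(r - 4)/16 + 9*log(r + 4)/80 + C

Factor the denominator: (r - 6)*(r - 4)*(r + 4).
Partial-fraction decomposition: 9/(80*(r + 4)) - 1/(16*(r - 4)) - 1/(20*(r - 6)).
Integrate each term: A/(r−a) contributes A·log|r−a|.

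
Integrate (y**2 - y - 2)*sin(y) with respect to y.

-y**2*cos(y) + 2*y*sin(y) + y*cos(y) - sin(y) + 4*cos(y) + C

Use integration by parts with u = y**2 - y - 2, dv = sin(y) dy, so v = -cos(y).
Apply parts 2 times (tabular method): alternate signs, differentiate u down to 0, integrate dv up.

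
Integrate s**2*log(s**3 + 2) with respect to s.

s**3*log(s**3 + 2)/3 - s**3/3 + 2*log(s**3 + 2)/3 + C

Let u = s**3 + 2, so du = (3*s**2) ds.
The integral becomes (1/3)·∫ log(u) du; integrate by parts with u′=log(u), dv′=du.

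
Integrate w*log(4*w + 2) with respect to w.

w**2*log(4*w + 2)/2 - w**2/4 + w/4 - log(2*w + 1)/8 + C

Use integration by parts with u = log(4*w + 2), dv = w dw.
Then du = 4/(4*w + 2) dw and v = w**2/2.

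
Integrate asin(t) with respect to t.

t*asin(t) + sqrt(-t**2 + 1) + C

Use integration by parts with u = arcsin(t), dv = dt.
Then du = 1/sqrt(-t**2 + 1) dt.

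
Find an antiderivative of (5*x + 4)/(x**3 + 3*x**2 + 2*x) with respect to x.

2*log(x) + log(x + 1) - 3*log(x + 2) + C

Factor the denominator: x*(x + 1)*(x + 2).
Partial-fraction decomposition: -3/(x + 2) + 1/(x + 1) + 2/x.
Integrate each term: A/(x−a) contributes A·log|x−a|.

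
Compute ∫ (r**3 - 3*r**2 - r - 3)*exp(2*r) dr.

Use integration by parts with u = r**3 - 3*r**2 - r - 3, dv = exp(2*r) dr, so v = exp(2*r)/2.
Apply parts 3 times (tabular method): alternate signs, differentiate u down to 0, integrate dv up.

(4*r**3 - 18*r**2 + 14*r - 19)*exp(2*r)/8 + C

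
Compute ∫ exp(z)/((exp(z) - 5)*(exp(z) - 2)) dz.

Let u = e^z, du = e^z dz.
The integral becomes ∫ du/((u-2)(u-5)); decompose into partial fractions.

log(exp(z) - 5)/3 - log(exp(z) - 2)/3 + C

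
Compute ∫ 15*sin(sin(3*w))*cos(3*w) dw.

Let u = sin(3*w), so du = (3*cos(3*w)) dw.
Rewriting, the integral becomes 5·∫ sin(u) du = 5·-cos(u).
Substituting back, u = sin(3*w).

-5*cos(sin(3*w)) + C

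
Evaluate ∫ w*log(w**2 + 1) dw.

Let u = w**2 + 1, so du = (2*w) dw.
The integral becomes (1/2)·∫ log(u) du; integrate by parts with u′=log(u), dv′=du.

w**2*log(w**2 + 1)/2 - w**2/2 + log(w**2 + 1)/2 + C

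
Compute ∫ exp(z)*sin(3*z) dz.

Let I denote the integral. Integrate by parts with u = sin(3*z), dv = exp(z) dz, so v = exp(z): I = exp(z)*sin(3*z) − 3·∫ exp(z)*cos(3*z) dz.
Apply parts again with u = cos(3*z), dv = exp(z) dz: ∫ exp(z)*cos(3*z) dz = exp(z)*cos(3*z) + 3·I. Substituting back brings back I: I = exp(z)*sin(3*z) - 3*exp(z)*cos(3*z) − 9·I.
Solving for I: (1 + 9)·I equals the remaining terms, so I = (1/10)·(exp(z)*sin(3*z) - 3*exp(z)*cos(3*z)).

exp(z)*sin(3*z)/10 - 3*exp(z)*cos(3*z)/10 + C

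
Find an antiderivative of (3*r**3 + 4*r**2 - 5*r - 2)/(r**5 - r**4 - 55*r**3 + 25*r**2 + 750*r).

Factor the denominator: r*(r - 6)*(r - 5)*(r + 5)**2.
Partial-fraction decomposition: -2241/(15125*(r + 5)) + 126/(275*(r + 5)**2) - 112/(125*(r - 5)) + 380/(363*(r - 6)) - 1/(375*r).
Integrate each term; A/(r−a) gives A·log|r−a|; A/(r−a)² gives −A/(r−a).

-log(r)/375 + 380*log(r - 6)/363 - 112*log(r - 5)/125 - 2241*log(r + 5)/15125 - 126/(275*r + 1375) + C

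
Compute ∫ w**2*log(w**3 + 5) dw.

Let u = w**3 + 5, so du = (3*w**2) dw.
The integral becomes (1/3)·∫ log(u) du; integrate by parts with u′=log(u), dv′=du.

w**3*log(w**3 + 5)/3 - w**3/3 + 5*log(w**3 + 5)/3 + C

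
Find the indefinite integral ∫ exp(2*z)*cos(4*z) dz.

exp(2*z)*sin(4*z)/5 + exp(2*z)*cos(4*z)/10 + C

Let I denote the integral. Integrate by parts with u = cos(4*z), dv = exp(2*z) dz, so v = exp(2*z)/2: I = exp(2*z)*cos(4*z)/2 + 2·∫ exp(2*z)*sin(4*z) dz.
Apply parts again with u = sin(4*z), dv = exp(2*z) dz: ∫ exp(2*z)*sin(4*z) dz = exp(2*z)*sin(4*z)/2 − 2·I. Substituting back brings back I: I = exp(2*z)*sin(4*z) + exp(2*z)*cos(4*z)/2 − 4·I.
Solving for I: (1 + 4)·I equals the remaining terms, so I = (1/5)·(exp(2*z)*sin(4*z) + exp(2*z)*cos(4*z)/2).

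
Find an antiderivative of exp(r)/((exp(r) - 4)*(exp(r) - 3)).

Let u = e^r, du = e^r dr.
The integral becomes ∫ du/((u-4)(u-3)); decompose into partial fractions.

log(exp(r) - 4) - log(exp(r) - 3) + C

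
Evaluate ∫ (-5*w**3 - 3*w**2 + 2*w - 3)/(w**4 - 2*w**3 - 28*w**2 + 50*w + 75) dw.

-231*log(w - 5)/40 + 159*log(w - 3)/64 - log(w + 1)/32 - 537*log(w + 5)/320 + C

Factor the denominator: (w - 5)*(w - 3)*(w + 1)*(w + 5).
Partial-fraction decomposition: -537/(320*(w + 5)) - 1/(32*(w + 1)) + 159/(64*(w - 3)) - 231/(40*(w - 5)).
Integrate each term: A/(w−a) contributes A·log|w−a|.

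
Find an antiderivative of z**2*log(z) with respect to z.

z**3*log(z)/3 - z**3/9 + C

Use integration by parts with u = log(z), dv = z**2 dz.
Then du = 1/z dz and v = z**3/3.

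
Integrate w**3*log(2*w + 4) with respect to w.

w**4*log(2*w + 4)/4 - w**4/16 + w**3/6 - w**2/2 + 2*w - 4*log(w + 2) + C

Use integration by parts with u = log(2*w + 4), dv = w**3 dw.
Then du = 2/(2*w + 4) dw and v = w**4/4.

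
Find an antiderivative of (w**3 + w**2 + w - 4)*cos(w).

Use integration by parts with u = w**3 + w**2 + w - 4, dv = cos(w) dw, so v = sin(w).
Apply parts 3 times (tabular method): alternate signs, differentiate u down to 0, integrate dv up.

w**3*sin(w) + w**2*sin(w) + 3*w**2*cos(w) - 5*w*sin(w) + 2*w*cos(w) - 6*sin(w) - 5*cos(w) + C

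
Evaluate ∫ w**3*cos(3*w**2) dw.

w**2*sin(3*w**2)/6 + cos(3*w**2)/18 + C

Let u = w², du = 2w dw; rewrite as (1/2)∫ u^1·cos(3u) du.
Now integrate by parts 1 time.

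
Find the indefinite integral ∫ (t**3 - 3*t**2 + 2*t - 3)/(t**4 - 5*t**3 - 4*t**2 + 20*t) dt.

Factor the denominator: t*(t - 5)*(t - 2)*(t + 2).
Partial-fraction decomposition: 27/(56*(t + 2)) + 1/(8*(t - 2)) + 19/(35*(t - 5)) - 3/(20*t).
Integrate each term: A/(t−a) contributes A·log|t−a|.

-3*log(t)/20 + 19*log(t - 5)/35 + log(t - 2)/8 + 27*log(t + 2)/56 + C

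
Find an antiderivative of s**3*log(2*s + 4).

s**4*log(2*s + 4)/4 - s**4/16 + s**3/6 - s**2/2 + 2*s - 4*log(s + 2) + C

Use integration by parts with u = log(2*s + 4), dv = s**3 ds.
Then du = 2/(2*s + 4) ds and v = s**4/4.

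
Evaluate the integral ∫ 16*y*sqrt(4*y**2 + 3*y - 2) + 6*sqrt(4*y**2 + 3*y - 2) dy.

Let u = 4*y**2 + 3*y - 2, so du = (8*y + 3) dy.
Rewriting, the integral becomes 2·∫ √u du = 2·(2/3)u^(3/2).
Substituting back, u = 4*y**2 + 3*y - 2.

4*(4*y**2 + 3*y - 2)**(3/2)/3 + C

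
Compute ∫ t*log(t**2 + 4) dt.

Let u = t**2 + 4, so du = (2*t) dt.
The integral becomes (1/2)·∫ log(u) du; integrate by parts with u′=log(u), dv′=du.

t**2*log(t**2 + 4)/2 - t**2/2 + 2*log(t**2 + 4) + C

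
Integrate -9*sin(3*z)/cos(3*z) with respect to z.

Let u = cos(3*z), so du = (-3*sin(3*z)) dz.
Rewriting, the integral becomes 3·∫ 1/u du = 3·log(u).
Substituting back, u = cos(3*z).

3*log(cos(3*z)) + C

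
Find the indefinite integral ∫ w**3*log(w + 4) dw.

Use integration by parts with u = log(w + 4), dv = w**3 dw.
Then du = 1/(w + 4) dw and v = w**4/4.

w**4*log(w + 4)/4 - w**4/16 + w**3/3 - 2*w**2 + 16*w - 64*log(w + 4) + C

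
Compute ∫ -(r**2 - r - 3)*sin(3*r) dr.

r**2*cos(3*r)/3 - 2*r*sin(3*r)/9 - r*cos(3*r)/3 + sin(3*r)/9 - 29*cos(3*r)/27 + C

Use integration by parts with u = r**2 - r - 3, dv = -sin(3*r) dr, so v = cos(3*r)/3.
Apply parts 2 times (tabular method): alternate signs, differentiate u down to 0, integrate dv up.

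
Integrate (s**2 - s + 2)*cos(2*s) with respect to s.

s**2*sin(2*s)/2 - s*sin(2*s)/2 + s*cos(2*s)/2 + 3*sin(2*s)/4 - cos(2*s)/4 + C

Use integration by parts with u = s**2 - s + 2, dv = cos(2*s) ds, so v = sin(2*s)/2.
Apply parts 2 times (tabular method): alternate signs, differentiate u down to 0, integrate dv up.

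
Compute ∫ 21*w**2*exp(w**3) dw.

Let u = w**3, so du = (3*w**2) dw.
Rewriting, the integral becomes 7·∫ e^u du = 7·e^u.
Substituting back, u = w**3.

7*exp(w**3) + C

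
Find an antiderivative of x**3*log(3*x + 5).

Use integration by parts with u = log(3*x + 5), dv = x**3 dx.
Then du = 3/(3*x + 5) dx and v = x**4/4.

x**4*log(3*x + 5)/4 - x**4/16 + 5*x**3/36 - 25*x**2/72 + 125*x/108 - 625*log(3*x + 5)/324 + C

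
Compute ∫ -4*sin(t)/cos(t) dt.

Let u = cos(t), so du = (-sin(t)) dt.
Rewriting, the integral becomes 4·∫ 1/u du = 4·log(u).
Substituting back, u = cos(t).

4*log(cos(t)) + C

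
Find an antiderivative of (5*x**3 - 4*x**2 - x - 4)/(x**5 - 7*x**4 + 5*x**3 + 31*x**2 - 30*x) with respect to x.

Factor the denominator: x*(x - 5)*(x - 3)*(x - 1)*(x + 2).
Partial-fraction decomposition: -29/(105*(x + 2)) - 1/(6*(x - 1)) - 23/(15*(x - 3)) + 129/(70*(x - 5)) + 2/(15*x).
Integrate each term: A/(x−a) contributes A·log|x−a|.

2*log(x)/15 + 129*log(x - 5)/70 - 23*log(x - 3)/15 - log(x - 1)/6 - 29*log(x + 2)/105 + C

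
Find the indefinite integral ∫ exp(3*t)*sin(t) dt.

Let I denote the integral. Integrate by parts with u = sin(t), dv = exp(3*t) dt, so v = exp(3*t)/3: I = exp(3*t)*sin(t)/3 − (1/3)·∫ exp(3*t)*cos(t) dt.
Apply parts again with u = cos(t), dv = exp(3*t) dt: ∫ exp(3*t)*cos(t) dt = exp(3*t)*cos(t)/3 + (1/3)·I. Substituting back brings back I: I = exp(3*t)*sin(t)/3 - exp(3*t)*cos(t)/9 − (1/9)·I.
Solving for I: (1 + 1/9)·I equals the remaining terms, so I = (9/10)·(exp(3*t)*sin(t)/3 - exp(3*t)*cos(t)/9).

3*exp(3*t)*sin(t)/10 - exp(3*t)*cos(t)/10 + C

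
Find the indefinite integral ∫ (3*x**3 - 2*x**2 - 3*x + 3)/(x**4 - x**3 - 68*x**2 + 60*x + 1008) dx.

Factor the denominator: (x - 6)**2*(x + 4)*(x + 7).
Partial-fraction decomposition: 1103/(507*(x + 7)) - 209/(300*(x + 4)) + 25707/(16900*(x - 6)) + 561/(130*(x - 6)**2).
Integrate each term; A/(x−a) gives A·log|x−a|; A/(x−a)² gives −A/(x−a).

25707*log(x - 6)/16900 - 209*log(x + 4)/300 + 1103*log(x + 7)/507 - 561/(130*x - 780) + C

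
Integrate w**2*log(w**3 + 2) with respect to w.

Let u = w**3 + 2, so du = (3*w**2) dw.
The integral becomes (1/3)·∫ log(u) du; integrate by parts with u′=log(u), dv′=du.

w**3*log(w**3 + 2)/3 - w**3/3 + 2*log(w**3 + 2)/3 + C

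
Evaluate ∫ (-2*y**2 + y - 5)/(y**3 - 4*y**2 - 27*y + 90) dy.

Factor the denominator: (y - 6)*(y - 3)*(y + 5).
Partial-fraction decomposition: -15/(22*(y + 5)) + 5/(6*(y - 3)) - 71/(33*(y - 6)).
Integrate each term: A/(y−a) contributes A·log|y−a|.

-71*log(y - 6)/33 + 5*log(y - 3)/6 - 15*log(y + 5)/22 + C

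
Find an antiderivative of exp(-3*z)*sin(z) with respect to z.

-3*exp(-3*z)*sin(z)/10 - exp(-3*z)*cos(z)/10 + C

Let I denote the integral. Integrate by parts with u = sin(z), dv = exp(-3*z) dz, so v = -exp(-3*z)/3: I = -exp(-3*z)*sin(z)/3 + (1/3)·∫ exp(-3*z)*cos(z) dz.
Apply parts again with u = cos(z), dv = exp(-3*z) dz: ∫ exp(-3*z)*cos(z) dz = -exp(-3*z)*cos(z)/3 − (1/3)·I. Substituting back brings back I: I = -exp(-3*z)*sin(z)/3 - exp(-3*z)*cos(z)/9 − (1/9)·I.
Solving for I: (1 + 1/9)·I equals the remaining terms, so I = (9/10)·(-exp(-3*z)*sin(z)/3 - exp(-3*z)*cos(z)/9).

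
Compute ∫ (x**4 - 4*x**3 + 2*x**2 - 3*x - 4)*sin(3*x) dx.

Use integration by parts with u = x**4 - 4*x**3 + 2*x**2 - 3*x - 4, dv = sin(3*x) dx, so v = -cos(3*x)/3.
Apply parts 4 times (tabular method): alternate signs, differentiate u down to 0, integrate dv up.

-x**4*cos(3*x)/3 + 4*x**3*sin(3*x)/9 + 4*x**3*cos(3*x)/3 - 4*x**2*sin(3*x)/3 - 2*x**2*cos(3*x)/9 + 4*x*sin(3*x)/27 + x*cos(3*x)/9 - sin(3*x)/27 + 112*cos(3*x)/81 + C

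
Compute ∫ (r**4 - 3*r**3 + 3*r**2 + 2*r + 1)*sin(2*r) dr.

Use integration by parts with u = r**4 - 3*r**3 + 3*r**2 + 2*r + 1, dv = sin(2*r) dr, so v = -cos(2*r)/2.
Apply parts 4 times (tabular method): alternate signs, differentiate u down to 0, integrate dv up.

-r**4*cos(2*r)/2 + r**3*sin(2*r) + 3*r**3*cos(2*r)/2 - 9*r**2*sin(2*r)/4 - 13*r*cos(2*r)/4 + 13*sin(2*r)/8 - cos(2*r)/2 + C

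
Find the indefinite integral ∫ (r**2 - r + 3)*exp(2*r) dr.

(r**2 - 2*r + 4)*exp(2*r)/2 + C

Use integration by parts with u = r**2 - r + 3, dv = exp(2*r) dr, so v = exp(2*r)/2.
Apply parts 2 times (tabular method): alternate signs, differentiate u down to 0, integrate dv up.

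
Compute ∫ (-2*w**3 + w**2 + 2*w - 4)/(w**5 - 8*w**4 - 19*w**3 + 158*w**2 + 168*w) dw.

Factor the denominator: w*(w - 7)*(w - 6)*(w + 1)*(w + 4).
Partial-fraction decomposition: 1/(10*(w + 4)) + 1/(56*(w + 1)) + 97/(105*(w - 6)) - 57/(56*(w - 7)) - 1/(42*w).
Integrate each term: A/(w−a) contributes A·log|w−a|.

-log(w)/42 - 57*log(w - 7)/56 + 97*log(w - 6)/105 + log(w + 1)/56 + log(w + 4)/10 + C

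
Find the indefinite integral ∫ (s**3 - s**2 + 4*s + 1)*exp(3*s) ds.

Use integration by parts with u = s**3 - s**2 + 4*s + 1, dv = exp(3*s) ds, so v = exp(3*s)/3.
Apply parts 3 times (tabular method): alternate signs, differentiate u down to 0, integrate dv up.

(9*s**3 - 18*s**2 + 48*s - 7)*exp(3*s)/27 + C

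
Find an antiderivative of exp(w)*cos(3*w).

Let I denote the integral. Integrate by parts with u = cos(3*w), dv = exp(w) dw, so v = exp(w): I = exp(w)*cos(3*w) + 3·∫ exp(w)*sin(3*w) dw.
Apply parts again with u = sin(3*w), dv = exp(w) dw: ∫ exp(w)*sin(3*w) dw = exp(w)*sin(3*w) − 3·I. Substituting back brings back I: I = 3*exp(w)*sin(3*w) + exp(w)*cos(3*w) − 9·I.
Solving for I: (1 + 9)·I equals the remaining terms, so I = (1/10)·(3*exp(w)*sin(3*w) + exp(w)*cos(3*w)).

3*exp(w)*sin(3*w)/10 + exp(w)*cos(3*w)/10 + C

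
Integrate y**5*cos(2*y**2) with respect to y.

Let u = y², du = 2y dy; rewrite as (1/2)∫ u^2·cos(2u) du.
Now integrate by parts 2 times.

y**4*sin(2*y**2)/4 + y**2*cos(2*y**2)/4 - sin(2*y**2)/8 + C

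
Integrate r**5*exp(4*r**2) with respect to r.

Let u = r², du = 2r dr; rewrite as (1/2)∫ u^2·exp(4u) du.
Now integrate by parts 2 times.

(8*r**4 - 4*r**2 + 1)*exp(4*r**2)/64 + C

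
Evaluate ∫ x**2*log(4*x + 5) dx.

x**3*log(4*x + 5)/3 - x**3/9 + 5*x**2/24 - 25*x/48 + 125*log(4*x + 5)/192 + C

Use integration by parts with u = log(4*x + 5), dv = x**2 dx.
Then du = 4/(4*x + 5) dx and v = x**3/3.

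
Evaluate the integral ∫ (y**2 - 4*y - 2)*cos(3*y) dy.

Use integration by parts with u = y**2 - 4*y - 2, dv = cos(3*y) dy, so v = sin(3*y)/3.
Apply parts 2 times (tabular method): alternate signs, differentiate u down to 0, integrate dv up.

y**2*sin(3*y)/3 - 4*y*sin(3*y)/3 + 2*y*cos(3*y)/9 - 20*sin(3*y)/27 - 4*cos(3*y)/9 + C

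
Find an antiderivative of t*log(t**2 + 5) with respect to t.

Let u = t**2 + 5, so du = (2*t) dt.
The integral becomes (1/2)·∫ log(u) du; integrate by parts with u′=log(u), dv′=du.

t**2*log(t**2 + 5)/2 - t**2/2 + 5*log(t**2 + 5)/2 + C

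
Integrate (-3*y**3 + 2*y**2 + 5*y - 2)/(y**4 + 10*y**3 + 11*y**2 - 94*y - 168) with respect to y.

Factor the denominator: (y - 3)*(y + 2)*(y + 4)*(y + 7).
Partial-fraction decomposition: -109/(15*(y + 7)) + 101/(21*(y + 4)) - 2/(5*(y + 2)) - 1/(7*(y - 3)).
Integrate each term: A/(y−a) contributes A·log|y−a|.

-log(y - 3)/7 - 2*log(y + 2)/5 + 101*log(y + 4)/21 - 109*log(y + 7)/15 + C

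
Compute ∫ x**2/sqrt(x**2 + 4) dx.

x*sqrt(x**2 + 4)/2 - 2*log(x + sqrt(x**2 + 4)) + C

Substitute x = 2·tan(θ), so dx = 2·sec(θ)^2 dθ and the radical becomes sqrt(x**2 + 4) = 2·sec(θ) by the Pythagorean identity.
Integrate the resulting trig expression in θ, then back-substitute tan(θ) = x/2, sec(θ) = sqrt(x**2 + 4)/2 (absorbing any constant into C).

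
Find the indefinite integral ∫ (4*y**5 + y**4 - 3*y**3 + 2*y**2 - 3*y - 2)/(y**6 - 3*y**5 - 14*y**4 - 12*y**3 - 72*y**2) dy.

Factor the denominator: y**2*(y - 6)*(y + 3)*(y**2 + 4).
Partial-fraction decomposition: (397*y + 252)/(520*(y**2 + 4)) + 785/(1053*(y + 3)) + 7951/(3240*(y - 6)) + 1/(27*y) + 1/(36*y**2).
Integrate each term; A/(y−a) gives A·log|y−a|; the (By+D)/(y²+p²) term gives a log and an atan.

log(y)/27 + 7951*log(y - 6)/3240 + 785*log(y + 3)/1053 + 397*log(y**2 + 4)/1040 + 63*atan(y/2)/260 - 1/(36*y) + C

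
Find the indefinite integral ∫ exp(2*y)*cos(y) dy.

exp(2*y)*sin(y)/5 + 2*exp(2*y)*cos(y)/5 + C

Let I denote the integral. Integrate by parts with u = cos(y), dv = exp(2*y) dy, so v = exp(2*y)/2: I = exp(2*y)*cos(y)/2 + (1/2)·∫ exp(2*y)*sin(y) dy.
Apply parts again with u = sin(y), dv = exp(2*y) dy: ∫ exp(2*y)*sin(y) dy = exp(2*y)*sin(y)/2 − (1/2)·I. Substituting back brings back I: I = exp(2*y)*sin(y)/4 + exp(2*y)*cos(y)/2 − (1/4)·I.
Solving for I: (1 + 1/4)·I equals the remaining terms, so I = (4/5)·(exp(2*y)*sin(y)/4 + exp(2*y)*cos(y)/2).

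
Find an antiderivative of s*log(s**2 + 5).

s**2*log(s**2 + 5)/2 - s**2/2 + 5*log(s**2 + 5)/2 + C

Let u = s**2 + 5, so du = (2*s) ds.
The integral becomes (1/2)·∫ log(u) du; integrate by parts with u′=log(u), dv′=du.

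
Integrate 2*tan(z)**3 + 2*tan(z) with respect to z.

tan(z)**2 + C

Let u = tan(z), so du = (tan(z)**2 + 1) dz.
Rewriting, the integral becomes 2·∫ u^1 du = 2·u^2/2.
Substituting back, u = tan(z).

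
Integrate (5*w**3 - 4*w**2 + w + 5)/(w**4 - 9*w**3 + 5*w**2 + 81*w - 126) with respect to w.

Factor the denominator: (w - 7)*(w - 3)*(w - 2)*(w + 3).
Partial-fraction decomposition: 169/(300*(w + 3)) + 31/(25*(w - 2)) - 107/(24*(w - 3)) + 1531/(200*(w - 7)).
Integrate each term: A/(w−a) contributes A·log|w−a|.

1531*log(w - 7)/200 - 107*log(w - 3)/24 + 31*log(w - 2)/25 + 169*log(w + 3)/300 + C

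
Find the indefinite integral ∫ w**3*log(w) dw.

w**4*log(w)/4 - w**4/16 + C

Use integration by parts with u = log(w), dv = w**3 dw.
Then du = 1/w dw and v = w**4/4.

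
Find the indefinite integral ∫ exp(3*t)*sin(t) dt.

3*exp(3*t)*sin(t)/10 - exp(3*t)*cos(t)/10 + C

Let I denote the integral. Integrate by parts with u = sin(t), dv = exp(3*t) dt, so v = exp(3*t)/3: I = exp(3*t)*sin(t)/3 − (1/3)·∫ exp(3*t)*cos(t) dt.
Apply parts again with u = cos(t), dv = exp(3*t) dt: ∫ exp(3*t)*cos(t) dt = exp(3*t)*cos(t)/3 + (1/3)·I. Substituting back brings back I: I = exp(3*t)*sin(t)/3 - exp(3*t)*cos(t)/9 − (1/9)·I.
Solving for I: (1 + 1/9)·I equals the remaining terms, so I = (9/10)·(exp(3*t)*sin(t)/3 - exp(3*t)*cos(t)/9).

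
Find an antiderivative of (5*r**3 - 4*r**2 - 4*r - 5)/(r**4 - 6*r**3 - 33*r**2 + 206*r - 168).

Factor the denominator: (r - 7)*(r - 4)*(r - 1)*(r + 6).
Partial-fraction decomposition: 241/(182*(r + 6)) - 4/(63*(r - 1)) - 47/(18*(r - 4)) + 743/(117*(r - 7)).
Integrate each term: A/(r−a) contributes A·log|r−a|.

743*log(r - 7)/117 - 47*log(r - 4)/18 - 4*log(r - 1)/63 + 241*log(r + 6)/182 + C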